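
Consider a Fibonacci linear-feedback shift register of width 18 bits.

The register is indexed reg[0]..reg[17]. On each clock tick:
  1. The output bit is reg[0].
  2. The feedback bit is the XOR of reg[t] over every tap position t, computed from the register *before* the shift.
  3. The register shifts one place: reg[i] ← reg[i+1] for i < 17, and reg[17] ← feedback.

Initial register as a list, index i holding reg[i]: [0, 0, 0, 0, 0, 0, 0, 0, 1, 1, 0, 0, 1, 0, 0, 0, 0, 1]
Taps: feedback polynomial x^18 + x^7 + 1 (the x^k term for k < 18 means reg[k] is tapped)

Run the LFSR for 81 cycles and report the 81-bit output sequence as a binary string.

step | reg (before) | out | fb
   0 | 000000001100100001 | 0 | 0
   1 | 000000011001000010 | 0 | 1
   2 | 000000110010000101 | 0 | 1
   3 | 000001100100001011 | 0 | 0
   4 | 000011001000010110 | 0 | 0
   5 | 000110010000101100 | 0 | 1
   6 | 001100100001011001 | 0 | 0
   7 | 011001000010110010 | 0 | 0
   8 | 110010000101100100 | 1 | 1
   9 | 100100001011001001 | 1 | 1
  10 | 001000010110010011 | 0 | 1
  11 | 010000101100100111 | 0 | 0
  12 | 100001011001001110 | 1 | 0
  13 | 000010110010011100 | 0 | 1
  14 | 000101100100111001 | 0 | 0
  15 | 001011001001110010 | 0 | 0
  16 | 010110010011100100 | 0 | 1
  17 | 101100100111001001 | 1 | 1
  18 | 011001001110010011 | 0 | 0
  19 | 110010011100100110 | 1 | 0
  20 | 100100111001001100 | 1 | 0
  21 | 001001110010011000 | 0 | 1
  22 | 010011100100110001 | 0 | 0
  23 | 100111001001100010 | 1 | 1
  24 | 001110010011000101 | 0 | 1
  25 | 011100100110001011 | 0 | 0
  26 | 111001001100010110 | 1 | 1
  27 | 110010011000101101 | 1 | 0
  28 | 100100110001011010 | 1 | 0
  29 | 001001100010110100 | 0 | 0
  30 | 010011000101101000 | 0 | 0
  31 | 100110001011010000 | 1 | 1
  32 | 001100010110100001 | 0 | 1
  33 | 011000101101000011 | 0 | 0
  34 | 110001011010000110 | 1 | 0
  35 | 100010110100001100 | 1 | 0
  36 | 000101101000011000 | 0 | 0
  37 | 001011010000110000 | 0 | 1
  38 | 010110100001100001 | 0 | 0
  39 | 101101000011000010 | 1 | 1
  40 | 011010000110000101 | 0 | 0
  41 | 110100001100001010 | 1 | 1
  42 | 101000011000010101 | 1 | 0
  43 | 010000110000101010 | 0 | 1
  44 | 100001100001010101 | 1 | 1
  45 | 000011000010101011 | 0 | 0
  46 | 000110000101010110 | 0 | 0
  47 | 001100001010101100 | 0 | 0
  48 | 011000010101011000 | 0 | 1
  49 | 110000101010110001 | 1 | 1
  50 | 100001010101100011 | 1 | 0
  51 | 000010101011000110 | 0 | 0
  52 | 000101010110001100 | 0 | 1
  53 | 001010101100011001 | 0 | 0
  54 | 010101011000110010 | 0 | 1
  55 | 101010110001100101 | 1 | 0
  56 | 010101100011001010 | 0 | 0
  57 | 101011000110010100 | 1 | 1
  58 | 010110001100101001 | 0 | 0
  59 | 101100011001010010 | 1 | 0
  60 | 011000110010100100 | 0 | 1
  61 | 110001100101001001 | 1 | 1
  62 | 100011001010010011 | 1 | 1
  63 | 000110010100100111 | 0 | 1
  64 | 001100101001001111 | 0 | 0
  65 | 011001010010011110 | 0 | 1
  66 | 110010100100111101 | 1 | 1
  67 | 100101001001111011 | 1 | 1
  68 | 001010010011110111 | 0 | 1
  69 | 010100100111101111 | 0 | 0
  70 | 101001001111011110 | 1 | 1
  71 | 010010011110111101 | 0 | 1
  72 | 100100111101111011 | 1 | 0
  73 | 001001111011110110 | 0 | 1
  74 | 010011110111101101 | 0 | 1
  75 | 100111101111011011 | 1 | 1
  76 | 001111011110110111 | 0 | 1
  77 | 011110111101101111 | 0 | 1
  78 | 111101111011011111 | 1 | 0
  79 | 111011110110111110 | 1 | 0
  80 | 110111101101111100 | 1 | 1

000000001100100001011001001110010011000101101000011000010101011000110010100100111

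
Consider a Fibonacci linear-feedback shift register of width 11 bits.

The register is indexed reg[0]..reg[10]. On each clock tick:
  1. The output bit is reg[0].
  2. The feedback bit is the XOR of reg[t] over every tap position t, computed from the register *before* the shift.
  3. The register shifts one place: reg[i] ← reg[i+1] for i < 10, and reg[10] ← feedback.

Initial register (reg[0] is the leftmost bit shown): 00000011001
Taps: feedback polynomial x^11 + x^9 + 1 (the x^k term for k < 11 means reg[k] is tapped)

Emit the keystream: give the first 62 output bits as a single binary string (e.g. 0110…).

00000011001010101101000100011101011111001000110010111110000100

tick  register→output (feedback)
  0  00000011001→0 (0)
  1  00000110010→0 (1)
  2  00001100101→0 (0)
  3  00011001010→0 (1)
  4  00110010101→0 (0)
  5  01100101010→0 (1)
  6  11001010101→1 (1)
  7  10010101011→1 (0)
  8  00101010110→0 (1)
  9  01010101101→0 (0)
 10  10101011010→1 (0)
 11  01010110100→0 (0)
 12  10101101000→1 (1)
 13  01011010001→0 (0)
 14  10110100010→1 (0)
 15  01101000100→0 (0)
 16  11010001000→1 (1)
 17  10100010001→1 (1)
 18  01000100011→0 (1)
 19  10001000111→1 (0)
 20  00010001110→0 (1)
 21  00100011101→0 (0)
 22  01000111010→0 (1)
 23  10001110101→1 (1)
 24  00011101011→0 (1)
 25  00111010111→0 (1)
 26  01110101111→0 (1)
 27  11101011111→1 (0)
 28  11010111110→1 (0)
 29  10101111100→1 (1)
 30  01011111001→0 (0)
 31  10111110010→1 (0)
 32  01111100100→0 (0)
 33  11111001000→1 (1)
 34  11110010001→1 (1)
 35  11100100011→1 (0)
 36  11001000110→1 (0)
 37  10010001100→1 (1)
 38  00100011001→0 (0)
 39  01000110010→0 (1)
 40  10001100101→1 (1)
 41  00011001011→0 (1)
 42  00110010111→0 (1)
 43  01100101111→0 (1)
 44  11001011111→1 (0)
 45  10010111110→1 (0)
 46  00101111100→0 (0)
 47  01011111000→0 (0)
 48  10111110000→1 (1)
 49  01111100001→0 (0)
 50  11111000010→1 (0)
 51  11110000100→1 (1)
 52  11100001001→1 (1)
 53  11000010011→1 (0)
 54  10000100110→1 (0)
 55  00001001100→0 (0)
 56  00010011000→0 (0)
 57  00100110000→0 (0)
 58  01001100000→0 (0)
 59  10011000000→1 (1)
 60  00110000001→0 (0)
 61  01100000010→0 (1)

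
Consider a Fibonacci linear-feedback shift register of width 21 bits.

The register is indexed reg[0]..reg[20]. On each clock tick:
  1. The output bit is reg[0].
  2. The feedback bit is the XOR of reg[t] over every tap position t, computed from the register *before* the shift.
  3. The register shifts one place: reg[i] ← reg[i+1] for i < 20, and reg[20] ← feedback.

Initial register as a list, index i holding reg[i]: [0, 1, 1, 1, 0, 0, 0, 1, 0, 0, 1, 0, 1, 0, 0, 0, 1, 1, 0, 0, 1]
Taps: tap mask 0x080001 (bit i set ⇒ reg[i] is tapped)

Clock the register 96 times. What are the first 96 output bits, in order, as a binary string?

011100010010100011001001111101000101001011110011011111011110110010110110011100111000010010010110

tick  register→output (feedback)
  0  011100010010100011001→0 (0)
  1  111000100101000110010→1 (0)
  2  110001001010001100100→1 (1)
  3  100010010100011001001→1 (1)
  4  000100101000110010011→0 (1)
  5  001001010001100100111→0 (1)
  6  010010100011001001111→0 (1)
  7  100101000110010011111→1 (0)
  8  001010001100100111110→0 (1)
  9  010100011001001111101→0 (0)
 10  101000110010011111010→1 (0)
 11  010001100100111110100→0 (0)
 12  100011001001111101000→1 (1)
 13  000110010011111010001→0 (0)
 14  001100100111110100010→0 (1)
 15  011001001111101000101→0 (0)
 16  110010011111010001010→1 (0)
 17  100100111110100010100→1 (1)
 18  001001111101000101001→0 (0)
 19  010011111010001010010→0 (1)
 20  100111110100010100101→1 (1)
 21  001111101000101001011→0 (1)
 22  011111010001010010111→0 (1)
 23  111110100010100101111→1 (0)
 24  111101000101001011110→1 (0)
 25  111010001010010111100→1 (1)
 26  110100010100101111001→1 (1)
 27  101000101001011110011→1 (0)
 28  010001010010111100110→0 (1)
 29  100010100101111001101→1 (1)
 30  000101001011110011011→0 (1)
 31  001010010111100110111→0 (1)
 32  010100101111001101111→0 (1)
 33  101001011110011011111→1 (0)
 34  010010111100110111110→0 (1)
 35  100101111001101111101→1 (1)
 36  001011110011011111011→0 (1)
 37  010111100110111110111→0 (1)
 38  101111001101111101111→1 (0)
 39  011110011011111011110→0 (1)
 40  111100110111110111101→1 (1)
 41  111001101111101111011→1 (0)
 42  110011011111011110110→1 (0)
 43  100110111110111101100→1 (1)
 44  001101111101111011001→0 (0)
 45  011011111011110110010→0 (1)
 46  110111110111101100101→1 (1)
 47  101111101111011001011→1 (0)
 48  011111011110110010110→0 (1)
 49  111110111101100101101→1 (1)
 50  111101111011001011011→1 (0)
 51  111011110110010110110→1 (0)
 52  110111101100101101100→1 (1)
 53  101111011001011011001→1 (1)
 54  011110110010110110011→0 (1)
 55  111101100101101100111→1 (0)
 56  111011001011011001110→1 (0)
 57  110110010110110011100→1 (1)
 58  101100101101100111001→1 (1)
 59  011001011011001110011→0 (1)
 60  110010110110011100111→1 (0)
 61  100101101100111001110→1 (0)
 62  001011011001110011100→0 (0)
 63  010110110011100111000→0 (0)
 64  101101100111001110000→1 (1)
 65  011011001110011100001→0 (0)
 66  110110011100111000010→1 (0)
 67  101100111001110000100→1 (1)
 68  011001110011100001001→0 (0)
 69  110011100111000010010→1 (0)
 70  100111001110000100100→1 (1)
 71  001110011100001001001→0 (0)
 72  011100111000010010010→0 (1)
 73  111001110000100100101→1 (1)
 74  110011100001001001011→1 (0)
 75  100111000010010010110→1 (0)
 76  001110000100100101100→0 (0)
 77  011100001001001011000→0 (0)
 78  111000010010010110000→1 (1)
 79  110000100100101100001→1 (1)
 80  100001001001011000011→1 (0)
 81  000010010010110000110→0 (1)
 82  000100100101100001101→0 (0)
 83  001001001011000011010→0 (1)
 84  010010010110000110101→0 (0)
 85  100100101100001101010→1 (0)
 86  001001011000011010100→0 (0)
 87  010010110000110101000→0 (0)
 88  100101100001101010000→1 (1)
 89  001011000011010100001→0 (0)
 90  010110000110101000010→0 (1)
 91  101100001101010000101→1 (1)
 92  011000011010100001011→0 (1)
 93  110000110101000010111→1 (0)
 94  100001101010000101110→1 (0)
 95  000011010100001011100→0 (0)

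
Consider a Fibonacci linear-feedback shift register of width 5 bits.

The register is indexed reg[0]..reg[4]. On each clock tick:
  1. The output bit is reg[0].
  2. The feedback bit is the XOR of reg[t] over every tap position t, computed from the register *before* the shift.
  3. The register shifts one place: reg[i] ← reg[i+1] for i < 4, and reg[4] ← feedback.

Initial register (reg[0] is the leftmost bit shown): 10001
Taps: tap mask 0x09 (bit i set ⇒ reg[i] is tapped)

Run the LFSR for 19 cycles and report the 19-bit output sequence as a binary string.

step | reg (before) | out | fb
   0 | 10001 | 1 | 1
   1 | 00011 | 0 | 1
   2 | 00111 | 0 | 1
   3 | 01111 | 0 | 1
   4 | 11111 | 1 | 0
   5 | 11110 | 1 | 0
   6 | 11100 | 1 | 1
   7 | 11001 | 1 | 1
   8 | 10011 | 1 | 0
   9 | 00110 | 0 | 1
  10 | 01101 | 0 | 0
  11 | 11010 | 1 | 0
  12 | 10100 | 1 | 1
  13 | 01001 | 0 | 0
  14 | 10010 | 1 | 0
  15 | 00100 | 0 | 0
  16 | 01000 | 0 | 0
  17 | 10000 | 1 | 1
  18 | 00001 | 0 | 0

1000111110011010010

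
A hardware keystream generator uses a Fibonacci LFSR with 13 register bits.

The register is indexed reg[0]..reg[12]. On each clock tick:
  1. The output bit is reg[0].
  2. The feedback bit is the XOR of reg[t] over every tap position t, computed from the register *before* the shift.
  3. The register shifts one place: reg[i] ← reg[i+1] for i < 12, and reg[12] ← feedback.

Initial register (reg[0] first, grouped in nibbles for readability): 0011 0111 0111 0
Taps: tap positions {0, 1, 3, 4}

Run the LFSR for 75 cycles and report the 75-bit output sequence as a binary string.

tick  register→output (feedback)
  0  0011011101110→0 (1)
  1  0110111011101→0 (0)
  2  1101110111010→1 (0)
  3  1011101110100→1 (1)
  4  0111011101001→0 (0)
  5  1110111010010→1 (1)
  6  1101110100101→1 (0)
  7  1011101001010→1 (1)
  8  0111010010101→0 (0)
  9  1110100101010→1 (1)
 10  1101001010101→1 (1)
 11  1010010101011→1 (1)
 12  0100101010111→0 (0)
 13  1001010101110→1 (0)
 14  0010101011100→0 (1)
 15  0101010111001→0 (0)
 16  1010101110010→1 (0)
 17  0101011100100→0 (0)
 18  1010111001000→1 (0)
 19  0101110010000→0 (1)
 20  1011100100001→1 (1)
 21  0111001000011→0 (0)
 22  1110010000110→1 (0)
 23  1100100001100→1 (1)
 24  1001000011001→1 (0)
 25  0010000110010→0 (0)
 26  0100001100100→0 (1)
 27  1000011001001→1 (1)
 28  0000110010011→0 (1)
 29  0001100100111→0 (0)
 30  0011001001110→0 (1)
 31  0110010011101→0 (1)
 32  1100100111011→1 (1)
 33  1001001110111→1 (0)
 34  0010011101110→0 (0)
 35  0100111011100→0 (0)
 36  1001110111000→1 (1)
 37  0011101110001→0 (0)
 38  0111011100010→0 (0)
 39  1110111000100→1 (1)
 40  1101110001001→1 (0)
 41  1011100010010→1 (1)
 42  0111000100101→0 (0)
 43  1110001001010→1 (0)
 44  1100010010100→1 (0)
 45  1000100101000→1 (0)
 46  0001001010000→0 (1)
 47  0010010100001→0 (0)
 48  0100101000010→0 (0)
 49  1001010000100→1 (0)
 50  0010100001000→0 (1)
 51  0101000010001→0 (0)
 52  1010000100010→1 (1)
 53  0100001000101→0 (1)
 54  1000010001011→1 (1)
 55  0000100010111→0 (1)
 56  0001000101111→0 (1)
 57  0010001011111→0 (0)
 58  0100010111110→0 (1)
 59  1000101111101→1 (0)
 60  0001011111010→0 (1)
 61  0010111110101→0 (1)
 62  0101111101011→0 (1)
 63  1011111010111→1 (1)
 64  0111110101111→0 (1)
 65  1111101011111→1 (0)
 66  1111010111110→1 (1)
 67  1110101111101→1 (1)
 68  1101011111011→1 (1)
 69  1010111110111→1 (0)
 70  0101111101110→0 (1)
 71  1011111011101→1 (1)
 72  0111110111011→0 (1)
 73  1111101110111→1 (0)
 74  1111011101110→1 (1)

001101110111010010101011100100001100100111011100010010100001000101111101011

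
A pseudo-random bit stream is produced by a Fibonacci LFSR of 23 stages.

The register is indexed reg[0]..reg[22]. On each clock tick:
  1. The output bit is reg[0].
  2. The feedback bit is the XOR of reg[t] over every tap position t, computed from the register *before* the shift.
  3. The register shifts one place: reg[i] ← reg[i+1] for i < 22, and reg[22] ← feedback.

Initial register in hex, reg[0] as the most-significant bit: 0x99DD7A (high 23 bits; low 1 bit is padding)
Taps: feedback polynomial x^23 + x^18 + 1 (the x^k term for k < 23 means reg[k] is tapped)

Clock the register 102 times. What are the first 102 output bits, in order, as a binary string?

100110011101110101111010111001001001111000000101111001100000110001101000100010000101101000000001000110

k : reg_k → out_k, fb_k
0: 10011001110111010111101 → 1, fb=0
1: 00110011101110101111010 → 0, fb=1
2: 01100111011101011110101 → 0, fb=1
3: 11001110111010111101011 → 1, fb=1
4: 10011101110101111010111 → 1, fb=0
5: 00111011101011110101110 → 0, fb=0
6: 01110111010111101011100 → 0, fb=1
7: 11101110101111010111001 → 1, fb=0
8: 11011101011110101110010 → 1, fb=0
9: 10111010111101011100100 → 1, fb=1
10: 01110101111010111001001 → 0, fb=0
11: 11101011110101110010010 → 1, fb=0
12: 11010111101011100100100 → 1, fb=1
13: 10101111010111001001001 → 1, fb=1
14: 01011110101110010010011 → 0, fb=1
15: 10111101011100100100111 → 1, fb=1
16: 01111010111001001001111 → 0, fb=0
17: 11110101110010010011110 → 1, fb=0
18: 11101011100100100111100 → 1, fb=0
19: 11010111001001001111000 → 1, fb=0
20: 10101110010010011110000 → 1, fb=0
21: 01011100100100111100000 → 0, fb=0
22: 10111001001001111000000 → 1, fb=1
23: 01110010010011110000001 → 0, fb=0
24: 11100100100111100000010 → 1, fb=1
25: 11001001001111000000101 → 1, fb=1
26: 10010010011110000001011 → 1, fb=1
27: 00100100111100000010111 → 0, fb=1
28: 01001001111000000101111 → 0, fb=0
29: 10010011110000001011110 → 1, fb=0
30: 00100111100000010111100 → 0, fb=1
31: 01001111000000101111001 → 0, fb=1
32: 10011110000001011110011 → 1, fb=0
33: 00111100000010111100110 → 0, fb=0
34: 01111000000101111001100 → 0, fb=0
35: 11110000001011110011000 → 1, fb=0
36: 11100000010111100110000 → 1, fb=0
37: 11000000101111001100000 → 1, fb=1
38: 10000001011110011000001 → 1, fb=1
39: 00000010111100110000011 → 0, fb=0
40: 00000101111001100000110 → 0, fb=0
41: 00001011110011000001100 → 0, fb=0
42: 00010111100110000011000 → 0, fb=1
43: 00101111001100000110001 → 0, fb=1
44: 01011110011000001100011 → 0, fb=0
45: 10111100110000011000110 → 1, fb=1
46: 01111001100000110001101 → 0, fb=0
47: 11110011000001100011010 → 1, fb=0
48: 11100110000011000110100 → 1, fb=0
49: 11001100000110001101000 → 1, fb=1
50: 10011000001100011010001 → 1, fb=0
51: 00110000011000110100010 → 0, fb=0
52: 01100000110001101000100 → 0, fb=0
53: 11000001100011010001000 → 1, fb=1
54: 10000011000110100010001 → 1, fb=0
55: 00000110001101000100010 → 0, fb=0
56: 00001100011010001000100 → 0, fb=0
57: 00011000110100010001000 → 0, fb=0
58: 00110001101000100010000 → 0, fb=1
59: 01100011010001000100001 → 0, fb=0
60: 11000110100010001000010 → 1, fb=1
61: 10001101000100010000101 → 1, fb=1
62: 00011010001000100001011 → 0, fb=0
63: 00110100010001000010110 → 0, fb=1
64: 01101000100010000101101 → 0, fb=0
65: 11010001000100001011010 → 1, fb=0
66: 10100010001000010110100 → 1, fb=0
67: 01000100010000101101000 → 0, fb=0
68: 10001000100001011010000 → 1, fb=0
69: 00010001000010110100000 → 0, fb=0
70: 00100010000101101000000 → 0, fb=0
71: 01000100001011010000000 → 0, fb=0
72: 10001000010110100000000 → 1, fb=1
73: 00010000101101000000001 → 0, fb=0
74: 00100001011010000000010 → 0, fb=0
75: 01000010110100000000100 → 0, fb=0
76: 10000101101000000001000 → 1, fb=1
77: 00001011010000000010001 → 0, fb=1
78: 00010110100000000100011 → 0, fb=0
79: 00101101000000001000110 → 0, fb=0
80: 01011010000000010001100 → 0, fb=0
81: 10110100000000100011000 → 1, fb=0
82: 01101000000001000110000 → 0, fb=1
83: 11010000000010001100001 → 1, fb=1
84: 10100000000100011000011 → 1, fb=1
85: 01000000001000110000111 → 0, fb=0
86: 10000000010001100001110 → 1, fb=1
87: 00000000100011000011101 → 0, fb=1
88: 00000001000110000111011 → 0, fb=1
89: 00000010001100001110111 → 0, fb=1
90: 00000100011000011101111 → 0, fb=0
91: 00001000110000111011110 → 0, fb=1
92: 00010001100001110111101 → 0, fb=1
93: 00100011000011101111011 → 0, fb=1
94: 01000110000111011110111 → 0, fb=1
95: 10001100001110111101111 → 1, fb=1
96: 00011000011101111011111 → 0, fb=1
97: 00110000111011110111111 → 0, fb=1
98: 01100001110111101111111 → 0, fb=1
99: 11000011101111011111111 → 1, fb=0
100: 10000111011110111111110 → 1, fb=0
101: 00001110111101111111100 → 0, fb=1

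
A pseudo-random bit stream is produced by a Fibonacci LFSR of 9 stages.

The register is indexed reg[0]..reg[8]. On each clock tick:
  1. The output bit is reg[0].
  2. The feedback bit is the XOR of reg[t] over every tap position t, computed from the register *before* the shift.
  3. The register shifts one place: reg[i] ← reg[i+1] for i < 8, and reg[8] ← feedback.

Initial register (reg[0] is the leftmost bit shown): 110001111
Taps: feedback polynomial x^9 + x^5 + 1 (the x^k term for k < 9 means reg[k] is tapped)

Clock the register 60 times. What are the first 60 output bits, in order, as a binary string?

tick  register→output (feedback)
  0  110001111→1 (0)
  1  100011110→1 (0)
  2  000111100→0 (1)
  3  001111001→0 (1)
  4  011110011→0 (0)
  5  111100110→1 (1)
  6  111001101→1 (0)
  7  110011010→1 (0)
  8  100110100→1 (1)
  9  001101001→0 (1)
 10  011010011→0 (0)
 11  110100110→1 (1)
 12  101001101→1 (0)
 13  010011010→0 (1)
 14  100110101→1 (1)
 15  001101011→0 (1)
 16  011010111→0 (0)
 17  110101110→1 (0)
 18  101011100→1 (0)
 19  010111000→0 (1)
 20  101110001→1 (1)
 21  011100011→0 (0)
 22  111000110→1 (1)
 23  110001101→1 (0)
 24  100011010→1 (0)
 25  000110100→0 (0)
 26  001101000→0 (1)
 27  011010001→0 (0)
 28  110100010→1 (1)
 29  101000101→1 (1)
 30  010001011→0 (1)
 31  100010111→1 (1)
 32  000101111→0 (1)
 33  001011111→0 (1)
 34  010111111→0 (1)
 35  101111111→1 (0)
 36  011111110→0 (1)
 37  111111101→1 (0)
 38  111111010→1 (0)
 39  111110100→1 (1)
 40  111101001→1 (0)
 41  111010010→1 (1)
 42  110100101→1 (1)
 43  101001011→1 (0)
 44  010010110→0 (0)
 45  100101100→1 (0)
 46  001011000→0 (1)
 47  010110001→0 (0)
 48  101100010→1 (1)
 49  011000101→0 (0)
 50  110001010→1 (0)
 51  100010100→1 (1)
 52  000101001→0 (1)
 53  001010011→0 (0)
 54  010100110→0 (0)
 55  101001100→1 (0)
 56  010011000→0 (1)
 57  100110001→1 (1)
 58  001100011→0 (0)
 59  011000110→0 (0)

110001111001101001101011100011010001011111110100101100010100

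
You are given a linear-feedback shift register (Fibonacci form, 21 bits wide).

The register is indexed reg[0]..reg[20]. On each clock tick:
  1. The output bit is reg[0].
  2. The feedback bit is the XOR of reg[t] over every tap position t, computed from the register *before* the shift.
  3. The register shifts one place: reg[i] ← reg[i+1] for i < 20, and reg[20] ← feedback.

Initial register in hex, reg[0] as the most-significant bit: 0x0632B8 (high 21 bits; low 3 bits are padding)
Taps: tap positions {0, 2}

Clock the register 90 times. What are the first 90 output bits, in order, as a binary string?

000001100011001010111000111101111100001011011001010001100100110111100010111110111101001101

tick  register→output (feedback)
  0  000001100011001010111→0 (0)
  1  000011000110010101110→0 (0)
  2  000110001100101011100→0 (0)
  3  001100011001010111000→0 (1)
  4  011000110010101110001→0 (1)
  5  110001100101011100011→1 (1)
  6  100011001010111000111→1 (1)
  7  000110010101110001111→0 (0)
  8  001100101011100011110→0 (1)
  9  011001010111000111101→0 (1)
 10  110010101110001111011→1 (1)
 11  100101011100011110111→1 (1)
 12  001010111000111101111→0 (1)
 13  010101110001111011111→0 (0)
 14  101011100011110111110→1 (0)
 15  010111000111101111100→0 (0)
 16  101110001111011111000→1 (0)
 17  011100011110111110000→0 (1)
 18  111000111101111100001→1 (0)
 19  110001111011111000010→1 (1)
 20  100011110111110000101→1 (1)
 21  000111101111100001011→0 (0)
 22  001111011111000010110→0 (1)
 23  011110111110000101101→0 (1)
 24  111101111100001011011→1 (0)
 25  111011111000010110110→1 (0)
 26  110111110000101101100→1 (1)
 27  101111100001011011001→1 (0)
 28  011111000010110110010→0 (1)
 29  111110000101101100101→1 (0)
 30  111100001011011001010→1 (0)
 31  111000010110110010100→1 (0)
 32  110000101101100101000→1 (1)
 33  100001011011001010001→1 (1)
 34  000010110110010100011→0 (0)
 35  000101101100101000110→0 (0)
 36  001011011001010001100→0 (1)
 37  010110110010100011001→0 (0)
 38  101101100101000110010→1 (0)
 39  011011001010001100100→0 (1)
 40  110110010100011001001→1 (1)
 41  101100101000110010011→1 (0)
 42  011001010001100100110→0 (1)
 43  110010100011001001101→1 (1)
 44  100101000110010011011→1 (1)
 45  001010001100100110111→0 (1)
 46  010100011001001101111→0 (0)
 47  101000110010011011110→1 (0)
 48  010001100100110111100→0 (0)
 49  100011001001101111000→1 (1)
 50  000110010011011110001→0 (0)
 51  001100100110111100010→0 (1)
 52  011001001101111000101→0 (1)
 53  110010011011110001011→1 (1)
 54  100100110111100010111→1 (1)
 55  001001101111000101111→0 (1)
 56  010011011110001011111→0 (0)
 57  100110111100010111110→1 (1)
 58  001101111000101111101→0 (1)
 59  011011110001011111011→0 (1)
 60  110111100010111110111→1 (1)
 61  101111000101111101111→1 (0)
 62  011110001011111011110→0 (1)
 63  111100010111110111101→1 (0)
 64  111000101111101111010→1 (0)
 65  110001011111011110100→1 (1)
 66  100010111110111101001→1 (1)
 67  000101111101111010011→0 (0)
 68  001011111011110100110→0 (1)
 69  010111110111101001101→0 (0)
 70  101111101111010011010→1 (0)
 71  011111011110100110100→0 (1)
 72  111110111101001101001→1 (0)
 73  111101111010011010010→1 (0)
 74  111011110100110100100→1 (0)
 75  110111101001101001000→1 (1)
 76  101111010011010010001→1 (0)
 77  011110100110100100010→0 (1)
 78  111101001101001000101→1 (0)
 79  111010011010010001010→1 (0)
 80  110100110100100010100→1 (1)
 81  101001101001000101001→1 (0)
 82  010011010010001010010→0 (0)
 83  100110100100010100100→1 (1)
 84  001101001000101001001→0 (1)
 85  011010010001010010011→0 (1)
 86  110100100010100100111→1 (1)
 87  101001000101001001111→1 (0)
 88  010010001010010011110→0 (0)
 89  100100010100100111100→1 (1)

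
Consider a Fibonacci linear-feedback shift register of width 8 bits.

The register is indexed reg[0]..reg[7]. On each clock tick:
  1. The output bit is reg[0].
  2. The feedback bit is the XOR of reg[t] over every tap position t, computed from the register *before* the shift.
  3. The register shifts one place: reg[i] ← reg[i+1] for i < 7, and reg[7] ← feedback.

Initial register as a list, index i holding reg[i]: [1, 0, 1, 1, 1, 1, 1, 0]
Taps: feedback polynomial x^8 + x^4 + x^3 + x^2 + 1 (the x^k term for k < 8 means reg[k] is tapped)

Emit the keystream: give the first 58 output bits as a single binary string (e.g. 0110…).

tick  register→output (feedback)
  0  10111110→1 (0)
  1  01111100→0 (1)
  2  11111001→1 (0)
  3  11110010→1 (1)
  4  11100101→1 (0)
  5  11001010→1 (0)
  6  10010100→1 (0)
  7  00101000→0 (0)
  8  01010000→0 (1)
  9  10100001→1 (0)
 10  01000010→0 (0)
 11  10000100→1 (1)
 12  00001001→0 (1)
 13  00010011→0 (1)
 14  00100111→0 (1)
 15  01001111→0 (1)
 16  10011111→1 (1)
 17  00111111→0 (1)
 18  01111111→0 (1)
 19  11111111→1 (0)
 20  11111110→1 (0)
 21  11111100→1 (0)
 22  11111000→1 (0)
 23  11110000→1 (1)
 24  11100001→1 (0)
 25  11000010→1 (1)
 26  10000101→1 (1)
 27  00001011→0 (1)
 28  00010111→0 (1)
 29  00101111→0 (0)
 30  01011110→0 (0)
 31  10111100→1 (0)
 32  01111000→0 (1)
 33  11110001→1 (1)
 34  11100011→1 (0)
 35  11000110→1 (1)
 36  10001101→1 (0)
 37  00011010→0 (0)
 38  00110100→0 (0)
 39  01101000→0 (0)
 40  11010000→1 (0)
 41  10100000→1 (0)
 42  01000000→0 (0)
 43  10000000→1 (1)
 44  00000001→0 (0)
 45  00000010→0 (0)
 46  00000100→0 (0)
 47  00001000→0 (1)
 48  00010001→0 (1)
 49  00100011→0 (1)
 50  01000111→0 (0)
 51  10001110→1 (0)
 52  00011100→0 (0)
 53  00111000→0 (1)
 54  01110001→0 (0)
 55  11100010→1 (0)
 56  11000100→1 (1)
 57  10001001→1 (0)

1011111001010000100111111110000101111000110100000001000111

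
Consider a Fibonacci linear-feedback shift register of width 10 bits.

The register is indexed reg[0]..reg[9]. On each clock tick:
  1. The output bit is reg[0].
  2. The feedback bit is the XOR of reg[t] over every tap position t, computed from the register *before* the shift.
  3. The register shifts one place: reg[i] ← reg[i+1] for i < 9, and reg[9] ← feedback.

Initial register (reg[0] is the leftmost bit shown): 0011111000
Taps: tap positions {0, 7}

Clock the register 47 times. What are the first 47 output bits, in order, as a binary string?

k : reg_k → out_k, fb_k
0: 0011111000 → 0, fb=0
1: 0111110000 → 0, fb=0
2: 1111100000 → 1, fb=1
3: 1111000001 → 1, fb=1
4: 1110000011 → 1, fb=1
5: 1100000111 → 1, fb=0
6: 1000001110 → 1, fb=0
7: 0000011100 → 0, fb=1
8: 0000111001 → 0, fb=0
9: 0001110010 → 0, fb=0
10: 0011100100 → 0, fb=1
11: 0111001001 → 0, fb=0
12: 1110010010 → 1, fb=1
13: 1100100101 → 1, fb=0
14: 1001001010 → 1, fb=1
15: 0010010101 → 0, fb=1
16: 0100101011 → 0, fb=0
17: 1001010110 → 1, fb=0
18: 0010101100 → 0, fb=1
19: 0101011001 → 0, fb=0
20: 1010110010 → 1, fb=1
21: 0101100101 → 0, fb=1
22: 1011001011 → 1, fb=1
23: 0110010111 → 0, fb=1
24: 1100101111 → 1, fb=0
25: 1001011110 → 1, fb=0
26: 0010111100 → 0, fb=1
27: 0101111001 → 0, fb=0
28: 1011110010 → 1, fb=1
29: 0111100101 → 0, fb=1
30: 1111001011 → 1, fb=1
31: 1110010111 → 1, fb=0
32: 1100101110 → 1, fb=0
33: 1001011100 → 1, fb=0
34: 0010111000 → 0, fb=0
35: 0101110000 → 0, fb=0
36: 1011100000 → 1, fb=1
37: 0111000001 → 0, fb=0
38: 1110000010 → 1, fb=1
39: 1100000101 → 1, fb=0
40: 1000001010 → 1, fb=1
41: 0000010101 → 0, fb=1
42: 0000101011 → 0, fb=0
43: 0001010110 → 0, fb=1
44: 0010101101 → 0, fb=1
45: 0101011011 → 0, fb=0
46: 1010110110 → 1, fb=0

00111110000011100100101011001011110010111000001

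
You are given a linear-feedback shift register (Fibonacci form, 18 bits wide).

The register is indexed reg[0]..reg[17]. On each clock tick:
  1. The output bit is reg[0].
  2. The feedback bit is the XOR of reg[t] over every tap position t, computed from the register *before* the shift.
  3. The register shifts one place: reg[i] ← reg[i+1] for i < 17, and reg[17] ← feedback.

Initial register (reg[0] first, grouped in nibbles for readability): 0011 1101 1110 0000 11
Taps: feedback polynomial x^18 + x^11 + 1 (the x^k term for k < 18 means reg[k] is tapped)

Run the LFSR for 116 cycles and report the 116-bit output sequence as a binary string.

00111101111000001100111011100101111110000100100111101101110010011110100010100011001111000101000001101111110010111000

step | reg (before) | out | fb
   0 | 001111011110000011 | 0 | 0
   1 | 011110111100000110 | 0 | 0
   2 | 111101111000001100 | 1 | 1
   3 | 111011110000011001 | 1 | 1
   4 | 110111100000110011 | 1 | 1
   5 | 101111000001100111 | 1 | 0
   6 | 011110000011001110 | 0 | 1
   7 | 111100000110011101 | 1 | 1
   8 | 111000001100111011 | 1 | 1
   9 | 110000011001110111 | 1 | 0
  10 | 100000110011101110 | 1 | 0
  11 | 000001100111011100 | 0 | 1
  12 | 000011001110111001 | 0 | 0
  13 | 000110011101110010 | 0 | 1
  14 | 001100111011100101 | 0 | 1
  15 | 011001110111001011 | 0 | 1
  16 | 110011101110010111 | 1 | 1
  17 | 100111011100101111 | 1 | 1
  18 | 001110111001011111 | 0 | 1
  19 | 011101110010111111 | 0 | 0
  20 | 111011100101111110 | 1 | 0
  21 | 110111001011111100 | 1 | 0
  22 | 101110010111111000 | 1 | 0
  23 | 011100101111110000 | 0 | 1
  24 | 111001011111100001 | 1 | 0
  25 | 110010111111000010 | 1 | 0
  26 | 100101111110000100 | 1 | 1
  27 | 001011111100001001 | 0 | 0
  28 | 010111111000010010 | 0 | 0
  29 | 101111110000100100 | 1 | 1
  30 | 011111100001001001 | 0 | 1
  31 | 111111000010010011 | 1 | 1
  32 | 111110000100100111 | 1 | 1
  33 | 111100001001001111 | 1 | 0
  34 | 111000010010011110 | 1 | 1
  35 | 110000100100111101 | 1 | 1
  36 | 100001001001111011 | 1 | 0
  37 | 000010010011110110 | 0 | 1
  38 | 000100100111101101 | 0 | 1
  39 | 001001001111011011 | 0 | 1
  40 | 010010011110110111 | 0 | 0
  41 | 100100111101101110 | 1 | 0
  42 | 001001111011011100 | 0 | 1
  43 | 010011110110111001 | 0 | 0
  44 | 100111101101110010 | 1 | 0
  45 | 001111011011100100 | 0 | 1
  46 | 011110110111001001 | 0 | 1
  47 | 111101101110010011 | 1 | 1
  48 | 111011011100100111 | 1 | 1
  49 | 110110111001001111 | 1 | 0
  50 | 101101110010011110 | 1 | 1
  51 | 011011100100111101 | 0 | 0
  52 | 110111001001111010 | 1 | 0
  53 | 101110010011110100 | 1 | 0
  54 | 011100100111101000 | 0 | 1
  55 | 111001001111010001 | 1 | 0
  56 | 110010011110100010 | 1 | 1
  57 | 100100111101000101 | 1 | 0
  58 | 001001111010001010 | 0 | 0
  59 | 010011110100010100 | 0 | 0
  60 | 100111101000101000 | 1 | 1
  61 | 001111010001010001 | 0 | 1
  62 | 011110100010100011 | 0 | 0
  63 | 111101000101000110 | 1 | 0
  64 | 111010001010001100 | 1 | 1
  65 | 110100010100011001 | 1 | 1
  66 | 101000101000110011 | 1 | 1
  67 | 010001010001100111 | 0 | 1
  68 | 100010100011001111 | 1 | 0
  69 | 000101000110011110 | 0 | 0
  70 | 001010001100111100 | 0 | 0
  71 | 010100011001111000 | 0 | 1
  72 | 101000110011110001 | 1 | 0
  73 | 010001100111100010 | 0 | 1
  74 | 100011001111000101 | 1 | 0
  75 | 000110011110001010 | 0 | 0
  76 | 001100111100010100 | 0 | 0
  77 | 011001111000101000 | 0 | 0
  78 | 110011110001010000 | 1 | 0
  79 | 100111100010100000 | 1 | 1
  80 | 001111000101000001 | 0 | 1
  81 | 011110001010000011 | 0 | 0
  82 | 111100010100000110 | 1 | 1
  83 | 111000101000001101 | 1 | 1
  84 | 110001010000011011 | 1 | 1
  85 | 100010100000110111 | 1 | 1
  86 | 000101000001101111 | 0 | 1
  87 | 001010000011011111 | 0 | 1
  88 | 010100000110111111 | 0 | 0
  89 | 101000001101111110 | 1 | 0
  90 | 010000011011111100 | 0 | 1
  91 | 100000110111111001 | 1 | 0
  92 | 000001101111110010 | 0 | 1
  93 | 000011011111100101 | 0 | 1
  94 | 000110111111001011 | 0 | 1
  95 | 001101111110010111 | 0 | 0
  96 | 011011111100101110 | 0 | 0
  97 | 110111111001011100 | 1 | 0
  98 | 101111110010111000 | 1 | 1
  99 | 011111100101110001 | 0 | 1
 100 | 111111001011100011 | 1 | 0
 101 | 111110010111000110 | 1 | 0
 102 | 111100101110001100 | 1 | 1
 103 | 111001011100011001 | 1 | 1
 104 | 110010111000110011 | 1 | 1
 105 | 100101110001100111 | 1 | 0
 106 | 001011100011001110 | 0 | 1
 107 | 010111000110011101 | 0 | 0
 108 | 101110001100111010 | 1 | 1
 109 | 011100011001110101 | 0 | 1
 110 | 111000110011101011 | 1 | 0
 111 | 110001100111010110 | 1 | 0
 112 | 100011001110101100 | 1 | 1
 113 | 000110011101011001 | 0 | 1
 114 | 001100111010110011 | 0 | 0
 115 | 011001110101100110 | 0 | 1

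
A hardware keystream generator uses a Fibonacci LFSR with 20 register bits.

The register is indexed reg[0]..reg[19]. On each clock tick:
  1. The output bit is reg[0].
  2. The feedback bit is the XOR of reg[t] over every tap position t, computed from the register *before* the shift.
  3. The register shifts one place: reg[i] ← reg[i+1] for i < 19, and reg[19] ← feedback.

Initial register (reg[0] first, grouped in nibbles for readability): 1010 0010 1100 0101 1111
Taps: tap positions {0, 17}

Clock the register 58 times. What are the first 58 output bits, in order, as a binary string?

step | reg (before) | out | fb
   0 | 10100010110001011111 | 1 | 0
   1 | 01000101100010111110 | 0 | 1
   2 | 10001011000101111101 | 1 | 0
   3 | 00010110001011111010 | 0 | 0
   4 | 00101100010111110100 | 0 | 1
   5 | 01011000101111101001 | 0 | 0
   6 | 10110001011111010010 | 1 | 1
   7 | 01100010111110100101 | 0 | 1
   8 | 11000101111101001011 | 1 | 1
   9 | 10001011111010010111 | 1 | 0
  10 | 00010111110100101110 | 0 | 1
  11 | 00101111101001011101 | 0 | 1
  12 | 01011111010010111011 | 0 | 0
  13 | 10111110100101110110 | 1 | 0
  14 | 01111101001011101100 | 0 | 1
  15 | 11111010010111011001 | 1 | 1
  16 | 11110100101110110011 | 1 | 1
  17 | 11101001011101100111 | 1 | 0
  18 | 11010010111011001110 | 1 | 0
  19 | 10100101110110011100 | 1 | 0
  20 | 01001011101100111000 | 0 | 0
  21 | 10010111011001110000 | 1 | 1
  22 | 00101110110011100001 | 0 | 0
  23 | 01011101100111000010 | 0 | 0
  24 | 10111011001110000100 | 1 | 0
  25 | 01110110011100001000 | 0 | 0
  26 | 11101100111000010000 | 1 | 1
  27 | 11011001110000100001 | 1 | 1
  28 | 10110011100001000011 | 1 | 1
  29 | 01100111000010000111 | 0 | 1
  30 | 11001110000100001111 | 1 | 0
  31 | 10011100001000011110 | 1 | 0
  32 | 00111000010000111100 | 0 | 1
  33 | 01110000100001111001 | 0 | 0
  34 | 11100001000011110010 | 1 | 1
  35 | 11000010000111100101 | 1 | 0
  36 | 10000100001111001010 | 1 | 1
  37 | 00001000011110010101 | 0 | 1
  38 | 00010000111100101011 | 0 | 0
  39 | 00100001111001010110 | 0 | 1
  40 | 01000011110010101101 | 0 | 1
  41 | 10000111100101011011 | 1 | 1
  42 | 00001111001010110111 | 0 | 1
  43 | 00011110010101101111 | 0 | 1
  44 | 00111100101011011111 | 0 | 1
  45 | 01111001010110111111 | 0 | 1
  46 | 11110010101101111111 | 1 | 0
  47 | 11100101011011111110 | 1 | 0
  48 | 11001010110111111100 | 1 | 0
  49 | 10010101101111111000 | 1 | 1
  50 | 00101011011111110001 | 0 | 0
  51 | 01010110111111100010 | 0 | 0
  52 | 10101101111111000100 | 1 | 0
  53 | 01011011111110001000 | 0 | 0
  54 | 10110111111100010000 | 1 | 1
  55 | 01101111111000100001 | 0 | 0
  56 | 11011111110001000010 | 1 | 1
  57 | 10111111100010000101 | 1 | 0

1010001011000101111101001011101100111000010000111100101011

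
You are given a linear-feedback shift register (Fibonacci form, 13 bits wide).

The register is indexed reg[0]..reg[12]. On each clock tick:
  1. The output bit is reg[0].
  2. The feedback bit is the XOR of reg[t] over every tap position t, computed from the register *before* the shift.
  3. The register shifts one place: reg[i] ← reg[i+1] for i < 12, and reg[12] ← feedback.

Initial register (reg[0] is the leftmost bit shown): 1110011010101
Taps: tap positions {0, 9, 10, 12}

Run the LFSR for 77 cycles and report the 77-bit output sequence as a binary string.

11100110101011111101110111101001100001010010110110000001100001110001010101111

k : reg_k → out_k, fb_k
0: 1110011010101 → 1, fb=1
1: 1100110101011 → 1, fb=1
2: 1001101010111 → 1, fb=1
3: 0011010101111 → 0, fb=1
4: 0110101011111 → 0, fb=1
5: 1101010111111 → 1, fb=0
6: 1010101111110 → 1, fb=1
7: 0101011111101 → 0, fb=1
8: 1010111111011 → 1, fb=1
9: 0101111110111 → 0, fb=0
10: 1011111101110 → 1, fb=1
11: 0111111011101 → 0, fb=1
12: 1111110111011 → 1, fb=1
13: 1111101110111 → 1, fb=1
14: 1111011101111 → 1, fb=0
15: 1110111011110 → 1, fb=1
16: 1101110111101 → 1, fb=0
17: 1011101111010 → 1, fb=0
18: 0111011110100 → 0, fb=1
19: 1110111101001 → 1, fb=1
20: 1101111010011 → 1, fb=0
21: 1011110100110 → 1, fb=0
22: 0111101001100 → 0, fb=0
23: 1111010011000 → 1, fb=0
24: 1110100110000 → 1, fb=1
25: 1101001100001 → 1, fb=0
26: 1010011000010 → 1, fb=1
27: 0100110000101 → 0, fb=0
28: 1001100001010 → 1, fb=0
29: 0011000010100 → 0, fb=1
30: 0110000101001 → 0, fb=0
31: 1100001010010 → 1, fb=1
32: 1000010100101 → 1, fb=1
33: 0000101001011 → 0, fb=0
34: 0001010010110 → 0, fb=1
35: 0010100101101 → 0, fb=1
36: 0101001011011 → 0, fb=0
37: 1010010110110 → 1, fb=0
38: 0100101101100 → 0, fb=0
39: 1001011011000 → 1, fb=0
40: 0010110110000 → 0, fb=0
41: 0101101100000 → 0, fb=0
42: 1011011000000 → 1, fb=1
43: 0110110000001 → 0, fb=1
44: 1101100000011 → 1, fb=0
45: 1011000000110 → 1, fb=0
46: 0110000001100 → 0, fb=0
47: 1100000011000 → 1, fb=0
48: 1000000110000 → 1, fb=1
49: 0000001100001 → 0, fb=1
50: 0000011000011 → 0, fb=1
51: 0000110000111 → 0, fb=0
52: 0001100001110 → 0, fb=0
53: 0011000011100 → 0, fb=0
54: 0110000111000 → 0, fb=1
55: 1100001110001 → 1, fb=0
56: 1000011100010 → 1, fb=1
57: 0000111000101 → 0, fb=0
58: 0001110001010 → 0, fb=1
59: 0011100010101 → 0, fb=0
60: 0111000101010 → 0, fb=1
61: 1110001010101 → 1, fb=1
62: 1100010101011 → 1, fb=1
63: 1000101010111 → 1, fb=1
64: 0001010101111 → 0, fb=1
65: 0010101011111 → 0, fb=1
66: 0101010111111 → 0, fb=1
67: 1010101111111 → 1, fb=0
68: 0101011111110 → 0, fb=0
69: 1010111111100 → 1, fb=1
70: 0101111111001 → 0, fb=0
71: 1011111110010 → 1, fb=1
72: 0111111100101 → 0, fb=0
73: 1111111001010 → 1, fb=0
74: 1111110010100 → 1, fb=0
75: 1111100101000 → 1, fb=0
76: 1111001010000 → 1, fb=1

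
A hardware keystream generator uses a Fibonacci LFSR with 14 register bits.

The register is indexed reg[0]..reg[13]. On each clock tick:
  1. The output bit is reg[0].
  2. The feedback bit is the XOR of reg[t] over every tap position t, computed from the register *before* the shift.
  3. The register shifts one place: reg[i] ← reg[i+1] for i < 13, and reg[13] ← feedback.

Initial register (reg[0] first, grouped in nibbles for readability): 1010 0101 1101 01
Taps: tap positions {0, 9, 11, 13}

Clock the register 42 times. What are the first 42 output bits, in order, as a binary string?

101001011101010011001111011110101101111101

tick  register→output (feedback)
  0  10100101110101→1 (0)
  1  01001011101010→0 (0)
  2  10010111010100→1 (1)
  3  00101110101001→0 (1)
  4  01011101010011→0 (0)
  5  10111010100110→1 (0)
  6  01110101001100→0 (1)
  7  11101010011001→1 (1)
  8  11010100110011→1 (1)
  9  10101001100111→1 (1)
 10  01010011001111→0 (0)
 11  10100110011110→1 (1)
 12  01001100111101→0 (1)
 13  10011001111011→1 (1)
 14  00110011110111→0 (1)
 15  01100111101111→0 (0)
 16  11001111011110→1 (1)
 17  10011110111101→1 (0)
 18  00111101111010→0 (1)
 19  01111011110101→0 (1)
 20  11110111101011→1 (0)
 21  11101111010110→1 (1)
 22  11011110101101→1 (1)
 23  10111101011011→1 (1)
 24  01111010110111→0 (1)
 25  11110101101111→1 (1)
 26  11101011011111→1 (0)
 27  11010110111110→1 (1)
 28  10101101111101→1 (0)
 29  01011011111010→0 (1)
 30  10110111110101→1 (0)
 31  01101111101010→0 (0)
 32  11011111010100→1 (1)
 33  10111110101001→1 (0)
 34  01111101010010→0 (1)
 35  11111010100101→1 (1)
 36  11110101001011→1 (0)
 37  11101010010110→1 (1)
 38  11010100101101→1 (1)
 39  10101001011011→1 (1)
 40  01010010110111→0 (1)
 41  10100101101111→1 (1)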